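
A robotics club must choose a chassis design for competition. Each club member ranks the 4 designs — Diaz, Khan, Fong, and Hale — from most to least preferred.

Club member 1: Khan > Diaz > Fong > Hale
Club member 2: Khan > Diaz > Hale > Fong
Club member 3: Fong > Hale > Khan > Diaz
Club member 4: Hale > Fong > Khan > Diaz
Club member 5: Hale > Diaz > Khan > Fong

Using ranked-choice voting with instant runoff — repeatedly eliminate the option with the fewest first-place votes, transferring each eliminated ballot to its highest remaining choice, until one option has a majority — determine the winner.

Round 1: Khan 2, Hale 2, Fong 1, Diaz 0. Diaz has the fewest and is eliminated.
Round 2: Khan 2, Hale 2, Fong 1. Fong has the fewest and is eliminated.
Round 3: Hale 3, Khan 2. Hale has a majority.

Hale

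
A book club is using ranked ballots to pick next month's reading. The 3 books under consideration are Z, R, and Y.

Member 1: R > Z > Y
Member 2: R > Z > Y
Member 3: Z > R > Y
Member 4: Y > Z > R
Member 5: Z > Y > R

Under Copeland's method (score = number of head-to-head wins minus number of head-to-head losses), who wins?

Z

Pairwise results:
  Z vs R: Z wins 3–2.
  Z vs Y: Z wins 4–1.
  R vs Y: R wins 3–2.
Copeland scores (wins − losses):
  Z: 2 − 0 = 2
  R: 1 − 1 = 0
  Y: 0 − 2 = -2
Z has the best Copeland score.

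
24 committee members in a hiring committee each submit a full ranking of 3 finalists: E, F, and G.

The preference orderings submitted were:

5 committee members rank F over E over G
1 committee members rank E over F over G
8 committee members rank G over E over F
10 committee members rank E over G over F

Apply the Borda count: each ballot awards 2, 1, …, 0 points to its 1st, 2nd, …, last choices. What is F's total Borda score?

11

Borda scores:
  E: 5·1 + 2 + 8·1 + 10·2 = 35
  F: 5·2 + 1 + 8·0 + 10·0 = 11
  G: 5·0 + 0 + 8·2 + 10·1 = 26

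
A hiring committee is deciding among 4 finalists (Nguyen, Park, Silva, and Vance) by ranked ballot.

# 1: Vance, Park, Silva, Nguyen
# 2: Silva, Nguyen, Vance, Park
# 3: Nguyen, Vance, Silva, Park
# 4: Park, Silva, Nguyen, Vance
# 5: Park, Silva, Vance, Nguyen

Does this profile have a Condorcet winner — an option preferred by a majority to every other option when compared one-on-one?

Head-to-head results (5 voters total):
Nguyen vs Park: Park wins 3–2.
Nguyen vs Silva: Silva wins 4–1.
Nguyen vs Vance: Nguyen wins 3–2.
Park vs Silva: Park wins 3–2.
Park vs Vance: Vance wins 3–2.
Silva vs Vance: Silva wins 3–2.
No candidate beats all others: Nguyen beats Vance beats Park beats Nguyen, a majority cycle.

No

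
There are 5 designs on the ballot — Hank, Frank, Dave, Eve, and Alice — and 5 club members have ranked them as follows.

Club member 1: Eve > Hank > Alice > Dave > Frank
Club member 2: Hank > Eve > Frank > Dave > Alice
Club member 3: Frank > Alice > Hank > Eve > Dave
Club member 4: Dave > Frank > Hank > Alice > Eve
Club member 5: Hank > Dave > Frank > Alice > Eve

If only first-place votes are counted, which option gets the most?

First-place vote totals:
  Hank: 2
  Frank: 1
  Dave: 1
  Eve: 1
  Alice: 0
Hank has the most first-place votes.

Hank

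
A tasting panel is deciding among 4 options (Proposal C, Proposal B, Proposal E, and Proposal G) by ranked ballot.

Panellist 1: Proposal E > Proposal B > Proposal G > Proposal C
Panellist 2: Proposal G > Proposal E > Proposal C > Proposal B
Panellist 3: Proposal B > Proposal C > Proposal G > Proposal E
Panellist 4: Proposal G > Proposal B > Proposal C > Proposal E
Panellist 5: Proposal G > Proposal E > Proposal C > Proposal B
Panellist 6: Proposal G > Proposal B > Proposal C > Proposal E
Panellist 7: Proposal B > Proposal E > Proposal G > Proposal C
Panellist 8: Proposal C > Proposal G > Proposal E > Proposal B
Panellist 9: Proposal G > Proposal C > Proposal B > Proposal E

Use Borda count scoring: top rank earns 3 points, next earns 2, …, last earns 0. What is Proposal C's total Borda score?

Borda scores:
  Proposal C: 0 + 1 + 2 + 1 + 1 + 1 + 0 + 3 + 2 = 11
  Proposal B: 2 + 0 + 3 + 2 + 0 + 2 + 3 + 0 + 1 = 13
  Proposal E: 3 + 2 + 0 + 0 + 2 + 0 + 2 + 1 + 0 = 10
  Proposal G: 1 + 3 + 1 + 3 + 3 + 3 + 1 + 2 + 3 = 20

11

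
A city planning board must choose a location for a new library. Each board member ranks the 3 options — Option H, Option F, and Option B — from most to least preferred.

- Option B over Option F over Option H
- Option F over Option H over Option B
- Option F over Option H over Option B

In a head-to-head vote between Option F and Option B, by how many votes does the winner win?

Ballots ranking Option F above Option B: 2.
Ballots ranking Option B above Option F: 1.
Option F wins 2–1, a margin of 1.

1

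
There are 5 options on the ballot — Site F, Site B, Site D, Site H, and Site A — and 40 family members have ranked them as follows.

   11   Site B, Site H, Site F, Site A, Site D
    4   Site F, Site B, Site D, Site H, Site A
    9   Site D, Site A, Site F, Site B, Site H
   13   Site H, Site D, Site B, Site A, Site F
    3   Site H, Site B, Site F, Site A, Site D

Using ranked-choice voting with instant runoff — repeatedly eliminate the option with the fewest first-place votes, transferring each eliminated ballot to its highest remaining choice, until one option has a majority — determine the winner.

Round 1: Site H 16, Site B 11, Site D 9, Site F 4, Site A 0. Site A has the fewest and is eliminated.
Round 2: Site H 16, Site B 11, Site D 9, Site F 4. Site F has the fewest and is eliminated.
Round 3: Site H 16, Site B 15, Site D 9. Site D has the fewest and is eliminated.
Round 4: Site B 24, Site H 16. Site B has a majority.

Site B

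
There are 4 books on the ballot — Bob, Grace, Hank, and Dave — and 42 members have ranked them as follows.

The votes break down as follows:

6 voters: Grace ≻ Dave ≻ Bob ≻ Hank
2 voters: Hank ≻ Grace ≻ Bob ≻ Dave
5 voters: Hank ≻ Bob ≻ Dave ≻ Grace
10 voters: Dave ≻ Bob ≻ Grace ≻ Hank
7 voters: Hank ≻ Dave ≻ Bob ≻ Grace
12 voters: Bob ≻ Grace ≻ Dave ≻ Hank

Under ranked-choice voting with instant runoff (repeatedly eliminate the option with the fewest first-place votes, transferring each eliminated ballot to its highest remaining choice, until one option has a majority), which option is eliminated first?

Round 1: Hank 14, Bob 12, Dave 10, Grace 6. Grace has the fewest and is eliminated.
Round 2: Dave 16, Hank 14, Bob 12. Bob has the fewest and is eliminated.
Round 3: Dave 28, Hank 14. Dave has a majority.

Grace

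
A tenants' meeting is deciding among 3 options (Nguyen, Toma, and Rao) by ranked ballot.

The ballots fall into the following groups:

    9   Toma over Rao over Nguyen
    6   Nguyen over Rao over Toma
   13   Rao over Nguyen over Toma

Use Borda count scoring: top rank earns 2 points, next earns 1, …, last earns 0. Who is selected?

Rao

Borda scores:
  Nguyen: 9·0 + 6·2 + 13·1 = 25
  Toma: 9·2 + 6·0 + 13·0 = 18
  Rao: 9·1 + 6·1 + 13·2 = 41
Rao has the highest total.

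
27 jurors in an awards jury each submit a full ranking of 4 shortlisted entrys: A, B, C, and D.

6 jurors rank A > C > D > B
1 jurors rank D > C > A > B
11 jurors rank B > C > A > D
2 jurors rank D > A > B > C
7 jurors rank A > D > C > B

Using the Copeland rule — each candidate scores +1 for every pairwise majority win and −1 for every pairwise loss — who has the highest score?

A

Pairwise results:
  A vs B: A wins 16–11.
  A vs C: A wins 15–12.
  A vs D: A wins 24–3.
  B vs C: C wins 14–13.
  B vs D: D wins 16–11.
  C vs D: C wins 17–10.
Copeland scores (wins − losses):
  A: 3 − 0 = 3
  B: 0 − 3 = -3
  C: 2 − 1 = 1
  D: 1 − 2 = -1
A has the best Copeland score.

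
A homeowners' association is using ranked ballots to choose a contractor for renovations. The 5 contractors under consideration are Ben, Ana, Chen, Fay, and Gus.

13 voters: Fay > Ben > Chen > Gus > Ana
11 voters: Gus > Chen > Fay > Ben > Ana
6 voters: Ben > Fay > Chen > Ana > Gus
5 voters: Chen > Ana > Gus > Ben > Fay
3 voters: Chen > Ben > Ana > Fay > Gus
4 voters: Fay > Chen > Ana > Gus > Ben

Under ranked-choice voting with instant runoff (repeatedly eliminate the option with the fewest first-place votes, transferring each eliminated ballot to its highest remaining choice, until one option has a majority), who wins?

Fay

Round 1: Fay 17, Gus 11, Chen 8, Ben 6, Ana 0. Ana has the fewest and is eliminated.
Round 2: Fay 17, Gus 11, Chen 8, Ben 6. Ben has the fewest and is eliminated.
Round 3: Fay 23, Gus 11, Chen 8. Fay has a majority.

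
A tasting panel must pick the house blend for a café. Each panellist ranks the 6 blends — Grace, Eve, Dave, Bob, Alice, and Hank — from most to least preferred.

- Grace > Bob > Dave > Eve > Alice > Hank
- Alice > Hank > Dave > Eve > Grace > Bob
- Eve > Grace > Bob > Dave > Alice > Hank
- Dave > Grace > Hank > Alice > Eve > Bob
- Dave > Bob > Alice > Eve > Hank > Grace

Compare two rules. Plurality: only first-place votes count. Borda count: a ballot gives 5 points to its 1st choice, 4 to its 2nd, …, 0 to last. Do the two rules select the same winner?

Yes

Plurality first-place counts: Grace 1, Eve 1, Dave 2, Bob 0, Alice 1, Hank 0 → Dave.
Borda totals: Grace 14, Eve 12, Dave 18, Bob 11, Alice 12, Hank 8 → Dave.
The two rules agree on Dave.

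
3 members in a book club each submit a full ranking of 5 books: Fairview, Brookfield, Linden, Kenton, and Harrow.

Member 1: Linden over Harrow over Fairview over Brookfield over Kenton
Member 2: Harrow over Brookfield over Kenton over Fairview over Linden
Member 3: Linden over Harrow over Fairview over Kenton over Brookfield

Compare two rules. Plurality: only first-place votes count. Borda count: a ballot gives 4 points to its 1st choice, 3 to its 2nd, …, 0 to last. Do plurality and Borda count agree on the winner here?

No

Plurality first-place counts: Fairview 0, Brookfield 0, Linden 2, Kenton 0, Harrow 1 → Linden.
Borda totals: Fairview 5, Brookfield 4, Linden 8, Kenton 3, Harrow 10 → Harrow.
The two rules disagree: plurality picks Linden, Borda picks Harrow.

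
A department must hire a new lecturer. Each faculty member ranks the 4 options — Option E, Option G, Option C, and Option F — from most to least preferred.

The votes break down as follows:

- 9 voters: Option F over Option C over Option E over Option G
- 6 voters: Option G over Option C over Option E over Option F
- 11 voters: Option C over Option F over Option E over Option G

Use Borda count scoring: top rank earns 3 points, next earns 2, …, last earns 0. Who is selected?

Borda scores:
  Option E: 9·1 + 6·1 + 11·1 = 26
  Option G: 9·0 + 6·3 + 11·0 = 18
  Option C: 9·2 + 6·2 + 11·3 = 63
  Option F: 9·3 + 6·0 + 11·2 = 49
Option C has the highest total.

Option C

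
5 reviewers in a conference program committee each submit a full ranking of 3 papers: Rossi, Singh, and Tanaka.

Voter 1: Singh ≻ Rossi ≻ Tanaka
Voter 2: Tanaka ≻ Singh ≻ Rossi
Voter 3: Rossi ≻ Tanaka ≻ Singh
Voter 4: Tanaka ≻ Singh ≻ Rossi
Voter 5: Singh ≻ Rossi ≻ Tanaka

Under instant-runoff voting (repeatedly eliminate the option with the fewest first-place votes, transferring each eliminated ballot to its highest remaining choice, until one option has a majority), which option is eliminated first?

Rossi

Round 1: Singh 2, Tanaka 2, Rossi 1. Rossi has the fewest and is eliminated.
Round 2: Tanaka 3, Singh 2. Tanaka has a majority.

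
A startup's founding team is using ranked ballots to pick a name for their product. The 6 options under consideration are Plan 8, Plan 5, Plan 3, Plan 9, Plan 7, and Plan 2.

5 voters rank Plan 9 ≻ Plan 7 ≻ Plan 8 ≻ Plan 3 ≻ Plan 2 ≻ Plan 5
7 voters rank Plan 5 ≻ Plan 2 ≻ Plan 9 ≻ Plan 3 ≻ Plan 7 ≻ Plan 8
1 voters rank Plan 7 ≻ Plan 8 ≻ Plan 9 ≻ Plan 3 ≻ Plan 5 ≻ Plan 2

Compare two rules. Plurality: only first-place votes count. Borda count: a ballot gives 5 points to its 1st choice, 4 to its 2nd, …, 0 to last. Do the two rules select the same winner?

Plurality first-place counts: Plan 8 0, Plan 5 7, Plan 3 0, Plan 9 5, Plan 7 1, Plan 2 0 → Plan 5.
Borda totals: Plan 8 19, Plan 5 36, Plan 3 26, Plan 9 49, Plan 7 32, Plan 2 33 → Plan 9.
The two rules disagree: plurality picks Plan 5, Borda picks Plan 9.

No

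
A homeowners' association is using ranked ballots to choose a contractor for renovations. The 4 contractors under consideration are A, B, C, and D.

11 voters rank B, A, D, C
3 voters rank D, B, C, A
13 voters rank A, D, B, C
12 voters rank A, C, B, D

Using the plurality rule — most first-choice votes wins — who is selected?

First-place vote totals:
  A: 25
  B: 11
  C: 0
  D: 3
A has the most first-place votes.

A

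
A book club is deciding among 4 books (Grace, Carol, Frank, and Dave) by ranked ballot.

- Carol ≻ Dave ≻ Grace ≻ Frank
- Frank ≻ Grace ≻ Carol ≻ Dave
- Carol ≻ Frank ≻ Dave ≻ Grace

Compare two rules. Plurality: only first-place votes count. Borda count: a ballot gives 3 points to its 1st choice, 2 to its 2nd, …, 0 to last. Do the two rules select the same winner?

Plurality first-place counts: Grace 0, Carol 2, Frank 1, Dave 0 → Carol.
Borda totals: Grace 3, Carol 7, Frank 5, Dave 3 → Carol.
The two rules agree on Carol.

Yes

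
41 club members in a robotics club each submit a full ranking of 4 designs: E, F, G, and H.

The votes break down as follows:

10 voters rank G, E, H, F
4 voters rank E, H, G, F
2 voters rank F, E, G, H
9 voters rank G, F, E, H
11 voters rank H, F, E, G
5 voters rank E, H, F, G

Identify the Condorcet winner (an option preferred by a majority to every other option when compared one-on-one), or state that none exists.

Head-to-head results (41 voters total):
E vs F: F wins 22–19.
E vs G: E wins 22–19.
E vs H: E wins 30–11.
F vs G: G wins 23–18.
F vs H: H wins 30–11.
G vs H: G wins 21–20.
No candidate beats all others: E beats G beats F beats E, a majority cycle.

None — there is no Condorcet winner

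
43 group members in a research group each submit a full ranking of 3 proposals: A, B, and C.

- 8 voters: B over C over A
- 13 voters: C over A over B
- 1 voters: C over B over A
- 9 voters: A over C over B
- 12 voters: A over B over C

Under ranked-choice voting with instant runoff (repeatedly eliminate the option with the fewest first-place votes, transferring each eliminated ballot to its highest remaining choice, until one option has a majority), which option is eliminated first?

B

Round 1: A 21, C 14, B 8. B has the fewest and is eliminated.
Round 2: C 22, A 21. C has a majority.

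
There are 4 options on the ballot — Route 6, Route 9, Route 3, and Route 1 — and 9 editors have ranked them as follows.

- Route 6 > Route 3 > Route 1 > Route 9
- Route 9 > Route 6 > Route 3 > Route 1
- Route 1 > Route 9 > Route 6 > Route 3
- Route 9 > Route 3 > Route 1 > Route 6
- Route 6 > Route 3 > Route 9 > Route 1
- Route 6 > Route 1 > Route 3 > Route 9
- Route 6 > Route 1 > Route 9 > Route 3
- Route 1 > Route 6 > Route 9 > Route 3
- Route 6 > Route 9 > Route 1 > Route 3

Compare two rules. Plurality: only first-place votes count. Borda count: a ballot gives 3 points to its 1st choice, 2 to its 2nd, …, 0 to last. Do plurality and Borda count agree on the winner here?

Yes

Plurality first-place counts: Route 6 5, Route 9 2, Route 3 0, Route 1 2 → Route 6.
Borda totals: Route 6 20, Route 9 13, Route 3 8, Route 1 13 → Route 6.
The two rules agree on Route 6.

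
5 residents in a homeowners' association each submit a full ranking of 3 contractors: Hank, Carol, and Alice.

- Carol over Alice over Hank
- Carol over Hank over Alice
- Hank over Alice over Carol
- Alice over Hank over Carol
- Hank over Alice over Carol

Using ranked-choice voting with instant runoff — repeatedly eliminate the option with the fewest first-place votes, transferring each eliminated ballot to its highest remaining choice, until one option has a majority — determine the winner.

Round 1: Hank 2, Carol 2, Alice 1. Alice has the fewest and is eliminated.
Round 2: Hank 3, Carol 2. Hank has a majority.

Hank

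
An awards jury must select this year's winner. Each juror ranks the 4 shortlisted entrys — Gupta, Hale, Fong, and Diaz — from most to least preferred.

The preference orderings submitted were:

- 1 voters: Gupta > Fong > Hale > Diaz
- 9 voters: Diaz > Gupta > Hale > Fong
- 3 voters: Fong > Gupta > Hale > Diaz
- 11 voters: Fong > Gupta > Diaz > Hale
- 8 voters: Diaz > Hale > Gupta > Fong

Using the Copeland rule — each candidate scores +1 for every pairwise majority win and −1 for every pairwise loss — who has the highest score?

Diaz

Pairwise results:
  Gupta vs Hale: Gupta wins 24–8.
  Gupta vs Fong: Gupta wins 18–14.
  Gupta vs Diaz: Diaz wins 17–15.
  Hale vs Fong: Hale wins 17–15.
  Hale vs Diaz: Diaz wins 28–4.
  Fong vs Diaz: Diaz wins 17–15.
Copeland scores (wins − losses):
  Gupta: 2 − 1 = 1
  Hale: 1 − 2 = -1
  Fong: 0 − 3 = -3
  Diaz: 3 − 0 = 3
Diaz has the best Copeland score.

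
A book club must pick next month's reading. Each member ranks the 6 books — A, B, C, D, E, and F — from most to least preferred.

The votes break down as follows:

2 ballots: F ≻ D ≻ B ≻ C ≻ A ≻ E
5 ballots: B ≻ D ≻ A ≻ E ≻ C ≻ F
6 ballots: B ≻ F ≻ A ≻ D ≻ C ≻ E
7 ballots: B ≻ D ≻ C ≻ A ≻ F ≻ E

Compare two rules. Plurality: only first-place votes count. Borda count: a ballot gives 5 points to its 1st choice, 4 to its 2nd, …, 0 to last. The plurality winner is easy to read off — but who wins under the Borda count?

Plurality first-place counts: A 0, B 18, C 0, D 0, E 0, F 2 → B.
Borda totals: A 49, B 96, C 36, D 68, E 10, F 41 → B.

B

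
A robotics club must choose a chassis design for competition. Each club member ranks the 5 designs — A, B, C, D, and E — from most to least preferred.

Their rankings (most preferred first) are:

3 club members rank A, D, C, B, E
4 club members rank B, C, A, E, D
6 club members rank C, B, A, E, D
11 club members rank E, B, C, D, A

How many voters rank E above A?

11

Ballots ranking E above A: 11.
Ballots ranking A above E: 3+4+6 = 13.
So 11 of 24 voters prefer E to A.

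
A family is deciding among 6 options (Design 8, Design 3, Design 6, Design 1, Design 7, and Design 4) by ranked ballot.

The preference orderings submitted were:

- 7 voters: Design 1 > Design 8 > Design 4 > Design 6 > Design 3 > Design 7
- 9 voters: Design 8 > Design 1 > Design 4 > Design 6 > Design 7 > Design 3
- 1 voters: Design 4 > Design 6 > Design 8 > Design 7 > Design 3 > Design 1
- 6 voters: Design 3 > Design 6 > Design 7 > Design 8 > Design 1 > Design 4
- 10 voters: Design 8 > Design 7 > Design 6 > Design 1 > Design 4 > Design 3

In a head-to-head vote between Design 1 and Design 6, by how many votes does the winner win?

Ballots ranking Design 1 above Design 6: 7+9 = 16.
Ballots ranking Design 6 above Design 1: 1+6+10 = 17.
Design 6 wins 17–16, a margin of 1.

1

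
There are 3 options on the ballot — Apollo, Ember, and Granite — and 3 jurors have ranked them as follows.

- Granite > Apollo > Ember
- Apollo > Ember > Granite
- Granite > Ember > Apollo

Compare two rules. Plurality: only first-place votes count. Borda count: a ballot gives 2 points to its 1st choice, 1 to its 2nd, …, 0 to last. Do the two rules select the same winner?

Plurality first-place counts: Apollo 1, Ember 0, Granite 2 → Granite.
Borda totals: Apollo 3, Ember 2, Granite 4 → Granite.
The two rules agree on Granite.

Yes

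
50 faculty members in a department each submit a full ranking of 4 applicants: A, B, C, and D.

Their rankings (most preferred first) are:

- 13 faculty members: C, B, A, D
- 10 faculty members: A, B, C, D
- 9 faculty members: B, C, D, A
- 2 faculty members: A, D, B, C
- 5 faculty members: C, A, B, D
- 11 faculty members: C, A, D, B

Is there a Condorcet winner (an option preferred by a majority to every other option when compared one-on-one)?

Yes

Head-to-head results (50 voters total):
A vs B: A wins 28–22.
A vs C: C wins 38–12.
A vs D: A wins 41–9.
B vs C: C wins 29–21.
B vs D: B wins 37–13.
C vs D: C wins 48–2.
C beats each rival — A (38–12), B (29–21), D (48–2) — so C is the Condorcet winner.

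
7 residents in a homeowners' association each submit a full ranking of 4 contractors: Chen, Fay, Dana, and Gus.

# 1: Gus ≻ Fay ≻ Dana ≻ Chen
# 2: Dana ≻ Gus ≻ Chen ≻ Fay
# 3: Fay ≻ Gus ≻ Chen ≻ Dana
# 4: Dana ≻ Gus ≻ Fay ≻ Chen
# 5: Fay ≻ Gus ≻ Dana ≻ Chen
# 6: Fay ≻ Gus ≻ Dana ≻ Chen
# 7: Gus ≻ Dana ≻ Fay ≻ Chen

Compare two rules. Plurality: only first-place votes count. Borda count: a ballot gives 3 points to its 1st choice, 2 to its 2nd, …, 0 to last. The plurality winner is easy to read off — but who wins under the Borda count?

Plurality first-place counts: Chen 0, Fay 3, Dana 2, Gus 2 → Fay.
Borda totals: Chen 2, Fay 13, Dana 11, Gus 16 → Gus.

Gus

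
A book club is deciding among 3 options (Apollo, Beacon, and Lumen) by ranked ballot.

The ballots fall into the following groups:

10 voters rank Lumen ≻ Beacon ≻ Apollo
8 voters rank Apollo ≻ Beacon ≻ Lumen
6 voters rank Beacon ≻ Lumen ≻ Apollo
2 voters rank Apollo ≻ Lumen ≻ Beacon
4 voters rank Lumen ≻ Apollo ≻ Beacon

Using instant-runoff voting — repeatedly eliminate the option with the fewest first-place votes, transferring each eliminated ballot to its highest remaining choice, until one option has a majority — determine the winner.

Round 1: Lumen 14, Apollo 10, Beacon 6. Beacon has the fewest and is eliminated.
Round 2: Lumen 20, Apollo 10. Lumen has a majority.

Lumen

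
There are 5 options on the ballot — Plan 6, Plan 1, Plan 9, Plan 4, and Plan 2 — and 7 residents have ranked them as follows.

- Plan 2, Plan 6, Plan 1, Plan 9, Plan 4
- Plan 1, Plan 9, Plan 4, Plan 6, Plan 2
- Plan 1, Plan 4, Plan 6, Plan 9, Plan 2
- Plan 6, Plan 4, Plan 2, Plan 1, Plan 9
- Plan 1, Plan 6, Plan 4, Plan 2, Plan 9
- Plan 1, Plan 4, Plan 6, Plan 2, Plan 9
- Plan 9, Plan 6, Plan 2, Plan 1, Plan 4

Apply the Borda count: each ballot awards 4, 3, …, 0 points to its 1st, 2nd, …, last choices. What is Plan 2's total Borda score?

10

Borda scores:
  Plan 6: 3 + 1 + 2 + 4 + 3 + 2 + 3 = 18
  Plan 1: 2 + 4 + 4 + 1 + 4 + 4 + 1 = 20
  Plan 9: 1 + 3 + 1 + 0 + 0 + 0 + 4 = 9
  Plan 4: 0 + 2 + 3 + 3 + 2 + 3 + 0 = 13
  Plan 2: 4 + 0 + 0 + 2 + 1 + 1 + 2 = 10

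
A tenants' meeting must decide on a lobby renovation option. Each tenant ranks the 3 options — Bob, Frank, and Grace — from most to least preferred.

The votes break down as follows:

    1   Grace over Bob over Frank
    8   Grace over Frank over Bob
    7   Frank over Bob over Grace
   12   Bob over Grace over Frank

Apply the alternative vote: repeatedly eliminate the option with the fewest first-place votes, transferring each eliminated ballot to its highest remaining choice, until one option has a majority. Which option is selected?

Bob

Round 1: Bob 12, Grace 9, Frank 7. Frank has the fewest and is eliminated.
Round 2: Bob 19, Grace 9. Bob has a majority.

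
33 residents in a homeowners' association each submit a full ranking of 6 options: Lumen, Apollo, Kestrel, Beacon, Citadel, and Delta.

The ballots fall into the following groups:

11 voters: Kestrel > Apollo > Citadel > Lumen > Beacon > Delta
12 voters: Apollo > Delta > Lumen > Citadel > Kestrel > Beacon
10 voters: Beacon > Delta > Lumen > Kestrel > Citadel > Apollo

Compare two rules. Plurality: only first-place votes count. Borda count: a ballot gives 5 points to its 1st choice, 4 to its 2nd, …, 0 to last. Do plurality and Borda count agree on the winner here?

Plurality first-place counts: Lumen 0, Apollo 12, Kestrel 11, Beacon 10, Citadel 0, Delta 0 → Apollo.
Borda totals: Lumen 88, Apollo 104, Kestrel 87, Beacon 61, Citadel 67, Delta 88 → Apollo.
The two rules agree on Apollo.

Yes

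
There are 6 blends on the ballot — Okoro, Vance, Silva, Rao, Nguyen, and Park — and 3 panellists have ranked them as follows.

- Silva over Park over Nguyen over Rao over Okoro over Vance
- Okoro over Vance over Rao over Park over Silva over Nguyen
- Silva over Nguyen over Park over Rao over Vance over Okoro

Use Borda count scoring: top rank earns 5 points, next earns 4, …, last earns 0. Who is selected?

Borda scores:
  Okoro: 1 + 5 + 0 = 6
  Vance: 0 + 4 + 1 = 5
  Silva: 5 + 1 + 5 = 11
  Rao: 2 + 3 + 2 = 7
  Nguyen: 3 + 0 + 4 = 7
  Park: 4 + 2 + 3 = 9
Silva has the highest total.

Silva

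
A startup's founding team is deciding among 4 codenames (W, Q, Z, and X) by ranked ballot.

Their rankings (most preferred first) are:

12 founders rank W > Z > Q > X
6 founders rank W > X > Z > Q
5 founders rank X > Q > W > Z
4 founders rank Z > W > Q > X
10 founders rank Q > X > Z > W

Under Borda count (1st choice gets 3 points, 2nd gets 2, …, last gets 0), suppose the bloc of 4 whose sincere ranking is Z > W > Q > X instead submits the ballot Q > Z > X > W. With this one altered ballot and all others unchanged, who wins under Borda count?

Q

Borda totals with the altered ballot: W 59, Q 64, Z 48, X 51.
The switch changes the winner from W to Q.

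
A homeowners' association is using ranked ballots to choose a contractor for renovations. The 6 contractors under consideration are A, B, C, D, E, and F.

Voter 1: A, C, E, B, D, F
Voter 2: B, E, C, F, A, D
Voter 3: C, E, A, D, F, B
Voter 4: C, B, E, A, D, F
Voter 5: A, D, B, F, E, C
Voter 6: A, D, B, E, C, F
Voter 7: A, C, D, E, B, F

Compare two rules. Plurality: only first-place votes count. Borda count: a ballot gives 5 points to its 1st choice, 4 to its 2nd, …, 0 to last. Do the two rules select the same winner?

Plurality first-place counts: A 4, B 1, C 2, D 0, E 0, F 0 → A.
Borda totals: A 26, B 18, C 22, D 15, E 19, F 5 → A.
The two rules agree on A.

Yes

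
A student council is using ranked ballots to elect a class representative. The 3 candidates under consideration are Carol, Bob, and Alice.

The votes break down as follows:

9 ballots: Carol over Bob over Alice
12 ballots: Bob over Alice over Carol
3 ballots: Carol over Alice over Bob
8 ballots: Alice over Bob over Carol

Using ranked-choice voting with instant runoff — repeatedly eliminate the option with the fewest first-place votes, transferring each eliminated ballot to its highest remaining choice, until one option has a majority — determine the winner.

Bob

Round 1: Carol 12, Bob 12, Alice 8. Alice has the fewest and is eliminated.
Round 2: Bob 20, Carol 12. Bob has a majority.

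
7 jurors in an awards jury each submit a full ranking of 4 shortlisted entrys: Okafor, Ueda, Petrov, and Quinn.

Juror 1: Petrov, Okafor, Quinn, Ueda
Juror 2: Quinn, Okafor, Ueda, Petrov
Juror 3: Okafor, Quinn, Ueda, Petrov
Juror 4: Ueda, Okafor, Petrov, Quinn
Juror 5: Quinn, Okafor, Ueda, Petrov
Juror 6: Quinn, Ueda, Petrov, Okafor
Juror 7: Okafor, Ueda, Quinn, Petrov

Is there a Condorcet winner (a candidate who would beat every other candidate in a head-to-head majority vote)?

Yes

Head-to-head results (7 voters total):
Okafor vs Ueda: Okafor wins 5–2.
Okafor vs Petrov: Okafor wins 5–2.
Okafor vs Quinn: Okafor wins 4–3.
Ueda vs Petrov: Ueda wins 6–1.
Ueda vs Quinn: Quinn wins 5–2.
Petrov vs Quinn: Quinn wins 5–2.
Okafor beats each rival — Ueda (5–2), Petrov (5–2), Quinn (4–3) — so Okafor is the Condorcet winner.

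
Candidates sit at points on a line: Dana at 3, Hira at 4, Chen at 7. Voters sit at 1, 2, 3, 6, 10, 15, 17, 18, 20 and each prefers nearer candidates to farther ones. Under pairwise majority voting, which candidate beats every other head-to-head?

With single-peaked preferences on a line, the Condorcet winner is the candidate closest to the median voter.
The median voter (position 10) is closest to Chen at 7.
Check: Chen vs Hira — voters closer to Chen: 6 of 9.

Chen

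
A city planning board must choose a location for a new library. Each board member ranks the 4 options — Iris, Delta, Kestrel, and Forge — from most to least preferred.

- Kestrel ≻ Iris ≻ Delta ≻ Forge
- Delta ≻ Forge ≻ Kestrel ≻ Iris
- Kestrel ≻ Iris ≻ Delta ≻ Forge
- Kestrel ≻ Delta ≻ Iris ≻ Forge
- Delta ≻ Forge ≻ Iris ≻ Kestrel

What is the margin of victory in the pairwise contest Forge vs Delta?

5

Ballots ranking Forge above Delta: 0.
Ballots ranking Delta above Forge: 5.
Delta wins 5–0, a margin of 5.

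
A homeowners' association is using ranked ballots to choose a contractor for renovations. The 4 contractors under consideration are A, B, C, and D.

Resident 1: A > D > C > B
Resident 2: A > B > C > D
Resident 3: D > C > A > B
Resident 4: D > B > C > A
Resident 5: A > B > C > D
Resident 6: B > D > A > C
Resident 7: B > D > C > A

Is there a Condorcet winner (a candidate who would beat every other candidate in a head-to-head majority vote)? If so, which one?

There is no Condorcet winner

Head-to-head results (7 voters total):
A vs B: A wins 4–3.
A vs C: A wins 4–3.
A vs D: D wins 4–3.
B vs C: B wins 5–2.
B vs D: B wins 4–3.
C vs D: D wins 5–2.
No candidate beats all others: A beats B beats D beats A, a majority cycle.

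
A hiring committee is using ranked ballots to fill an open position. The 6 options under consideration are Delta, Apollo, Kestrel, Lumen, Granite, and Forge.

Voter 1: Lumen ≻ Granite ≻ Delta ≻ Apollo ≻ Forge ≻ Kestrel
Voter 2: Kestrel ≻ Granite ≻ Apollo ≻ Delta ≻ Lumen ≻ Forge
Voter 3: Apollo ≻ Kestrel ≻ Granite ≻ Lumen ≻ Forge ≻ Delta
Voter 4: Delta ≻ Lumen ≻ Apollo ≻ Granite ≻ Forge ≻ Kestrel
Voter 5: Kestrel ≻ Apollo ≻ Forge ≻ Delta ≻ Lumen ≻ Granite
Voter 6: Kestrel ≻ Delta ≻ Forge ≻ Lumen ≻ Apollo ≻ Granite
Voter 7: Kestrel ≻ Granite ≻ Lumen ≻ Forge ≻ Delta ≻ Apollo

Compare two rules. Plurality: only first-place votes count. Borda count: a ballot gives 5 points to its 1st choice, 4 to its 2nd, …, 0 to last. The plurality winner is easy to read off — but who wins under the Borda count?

Plurality first-place counts: Delta 1, Apollo 1, Kestrel 4, Lumen 1, Granite 0, Forge 0 → Kestrel.
Borda totals: Delta 17, Apollo 18, Kestrel 24, Lumen 18, Granite 17, Forge 11 → Kestrel.

Kestrel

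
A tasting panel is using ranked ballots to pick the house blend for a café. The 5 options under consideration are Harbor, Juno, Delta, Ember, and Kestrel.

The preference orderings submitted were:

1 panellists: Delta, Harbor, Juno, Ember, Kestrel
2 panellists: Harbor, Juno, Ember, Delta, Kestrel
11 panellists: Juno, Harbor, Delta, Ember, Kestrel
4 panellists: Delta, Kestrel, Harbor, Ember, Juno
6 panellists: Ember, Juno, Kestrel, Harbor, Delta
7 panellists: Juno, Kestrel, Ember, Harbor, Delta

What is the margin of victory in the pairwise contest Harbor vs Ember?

5

Ballots ranking Harbor above Ember: 1+2+11+4 = 18.
Ballots ranking Ember above Harbor: 6+7 = 13.
Harbor wins 18–13, a margin of 5.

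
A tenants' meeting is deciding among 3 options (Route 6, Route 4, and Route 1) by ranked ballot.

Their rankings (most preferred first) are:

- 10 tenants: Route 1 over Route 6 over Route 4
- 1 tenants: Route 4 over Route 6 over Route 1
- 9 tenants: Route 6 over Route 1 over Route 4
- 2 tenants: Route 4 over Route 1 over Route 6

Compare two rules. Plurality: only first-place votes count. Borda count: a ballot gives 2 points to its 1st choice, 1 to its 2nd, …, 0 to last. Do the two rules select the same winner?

Plurality first-place counts: Route 6 9, Route 4 3, Route 1 10 → Route 1.
Borda totals: Route 6 29, Route 4 6, Route 1 31 → Route 1.
The two rules agree on Route 1.

Yes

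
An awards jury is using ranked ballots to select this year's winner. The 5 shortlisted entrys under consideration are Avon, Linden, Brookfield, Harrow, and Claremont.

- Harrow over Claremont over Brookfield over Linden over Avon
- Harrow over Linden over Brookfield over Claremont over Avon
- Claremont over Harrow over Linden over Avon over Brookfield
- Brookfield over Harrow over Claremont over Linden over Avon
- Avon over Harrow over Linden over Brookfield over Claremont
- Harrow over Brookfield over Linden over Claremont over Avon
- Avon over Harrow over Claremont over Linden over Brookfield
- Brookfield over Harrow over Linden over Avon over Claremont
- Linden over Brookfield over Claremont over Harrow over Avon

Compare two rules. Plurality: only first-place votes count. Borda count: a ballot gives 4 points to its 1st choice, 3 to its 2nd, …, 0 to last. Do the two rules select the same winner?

Yes

Plurality first-place counts: Avon 2, Linden 1, Brookfield 2, Harrow 3, Claremont 1 → Harrow.
Borda totals: Avon 10, Linden 18, Brookfield 19, Harrow 28, Claremont 15 → Harrow.
The two rules agree on Harrow.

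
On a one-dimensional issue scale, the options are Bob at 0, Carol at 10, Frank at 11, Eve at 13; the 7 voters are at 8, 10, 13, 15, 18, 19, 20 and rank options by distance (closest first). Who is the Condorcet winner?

With single-peaked preferences on a line, the Condorcet winner is the candidate closest to the median voter.
The median voter (position 15) is closest to Eve at 13.
Check: Eve vs Carol — voters closer to Eve: 5 of 7.

Eve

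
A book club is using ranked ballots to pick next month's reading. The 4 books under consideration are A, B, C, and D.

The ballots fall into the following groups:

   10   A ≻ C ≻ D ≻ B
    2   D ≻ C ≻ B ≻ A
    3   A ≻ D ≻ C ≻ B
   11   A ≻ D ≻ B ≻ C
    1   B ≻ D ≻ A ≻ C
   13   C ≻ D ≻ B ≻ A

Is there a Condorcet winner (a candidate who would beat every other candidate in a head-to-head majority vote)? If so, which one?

Head-to-head results (40 voters total):
A vs B: A wins 24–16.
A vs C: A wins 25–15.
A vs D: A wins 24–16.
B vs C: C wins 28–12.
B vs D: D wins 39–1.
C vs D: C wins 23–17.
A beats each rival — B (24–16), C (25–15), D (24–16) — so A is the Condorcet winner.

A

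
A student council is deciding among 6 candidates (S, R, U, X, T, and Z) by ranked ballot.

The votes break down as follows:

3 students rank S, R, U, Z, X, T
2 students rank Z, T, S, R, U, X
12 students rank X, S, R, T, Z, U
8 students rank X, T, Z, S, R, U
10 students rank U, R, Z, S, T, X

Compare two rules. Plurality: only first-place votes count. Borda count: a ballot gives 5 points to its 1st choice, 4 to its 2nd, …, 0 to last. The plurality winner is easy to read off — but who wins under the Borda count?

S

Plurality first-place counts: S 3, R 0, U 10, X 20, T 0, Z 2 → X.
Borda totals: S 105, R 100, U 61, X 103, T 74, Z 82 → S.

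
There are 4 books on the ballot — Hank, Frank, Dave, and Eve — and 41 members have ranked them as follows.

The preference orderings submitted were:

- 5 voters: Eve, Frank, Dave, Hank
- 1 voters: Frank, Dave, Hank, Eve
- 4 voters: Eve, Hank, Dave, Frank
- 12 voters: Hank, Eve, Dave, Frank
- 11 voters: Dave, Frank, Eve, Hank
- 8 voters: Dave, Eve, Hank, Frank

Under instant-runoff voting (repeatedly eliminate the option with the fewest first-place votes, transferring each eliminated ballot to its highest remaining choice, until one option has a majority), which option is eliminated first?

Frank

Round 1: Dave 19, Hank 12, Eve 9, Frank 1. Frank has the fewest and is eliminated.
Round 2: Dave 20, Hank 12, Eve 9. Eve has the fewest and is eliminated.
Round 3: Dave 25, Hank 16. Dave has a majority.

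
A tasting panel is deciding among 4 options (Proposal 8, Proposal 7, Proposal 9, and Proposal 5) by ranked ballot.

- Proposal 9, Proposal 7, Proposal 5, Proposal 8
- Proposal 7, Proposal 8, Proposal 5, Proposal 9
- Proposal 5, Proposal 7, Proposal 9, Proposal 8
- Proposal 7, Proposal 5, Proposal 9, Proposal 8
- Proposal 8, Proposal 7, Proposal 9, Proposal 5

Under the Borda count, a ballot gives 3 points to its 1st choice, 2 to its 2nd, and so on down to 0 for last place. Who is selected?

Proposal 7

Borda scores:
  Proposal 8: 0 + 2 + 0 + 0 + 3 = 5
  Proposal 7: 2 + 3 + 2 + 3 + 2 = 12
  Proposal 9: 3 + 0 + 1 + 1 + 1 = 6
  Proposal 5: 1 + 1 + 3 + 2 + 0 = 7
Proposal 7 has the highest total.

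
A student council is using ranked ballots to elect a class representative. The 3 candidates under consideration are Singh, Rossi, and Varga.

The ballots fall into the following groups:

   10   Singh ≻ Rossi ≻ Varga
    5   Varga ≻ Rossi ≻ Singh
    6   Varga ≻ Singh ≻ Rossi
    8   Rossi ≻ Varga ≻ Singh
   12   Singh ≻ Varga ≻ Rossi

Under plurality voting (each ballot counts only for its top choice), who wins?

Singh

First-place vote totals:
  Singh: 22
  Rossi: 8
  Varga: 11
Singh has the most first-place votes.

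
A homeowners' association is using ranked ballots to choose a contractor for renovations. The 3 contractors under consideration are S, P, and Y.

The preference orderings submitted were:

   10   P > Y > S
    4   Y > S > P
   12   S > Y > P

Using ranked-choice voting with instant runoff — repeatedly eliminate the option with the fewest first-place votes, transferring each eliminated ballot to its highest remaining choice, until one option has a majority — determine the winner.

S

Round 1: S 12, P 10, Y 4. Y has the fewest and is eliminated.
Round 2: S 16, P 10. S has a majority.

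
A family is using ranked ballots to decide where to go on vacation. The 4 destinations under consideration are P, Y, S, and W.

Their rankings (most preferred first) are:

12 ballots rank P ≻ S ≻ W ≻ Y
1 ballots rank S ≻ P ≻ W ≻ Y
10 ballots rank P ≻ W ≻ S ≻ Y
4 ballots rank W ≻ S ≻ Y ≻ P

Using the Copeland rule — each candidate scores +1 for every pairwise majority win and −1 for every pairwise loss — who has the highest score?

Pairwise results:
  P vs Y: P wins 23–4.
  P vs S: P wins 22–5.
  P vs W: P wins 23–4.
  Y vs S: S wins 27–0.
  Y vs W: W wins 27–0.
  S vs W: W wins 14–13.
Copeland scores (wins − losses):
  P: 3 − 0 = 3
  Y: 0 − 3 = -3
  S: 1 − 2 = -1
  W: 2 − 1 = 1
P has the best Copeland score.

P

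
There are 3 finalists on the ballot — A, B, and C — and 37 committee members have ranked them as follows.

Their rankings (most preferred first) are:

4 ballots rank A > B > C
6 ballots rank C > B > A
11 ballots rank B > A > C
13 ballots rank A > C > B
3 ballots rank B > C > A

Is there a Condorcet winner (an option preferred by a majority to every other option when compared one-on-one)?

Head-to-head results (37 voters total):
A vs B: B wins 20–17.
A vs C: A wins 28–9.
B vs C: C wins 19–18.
No candidate beats all others: A beats C beats B beats A, a majority cycle.

No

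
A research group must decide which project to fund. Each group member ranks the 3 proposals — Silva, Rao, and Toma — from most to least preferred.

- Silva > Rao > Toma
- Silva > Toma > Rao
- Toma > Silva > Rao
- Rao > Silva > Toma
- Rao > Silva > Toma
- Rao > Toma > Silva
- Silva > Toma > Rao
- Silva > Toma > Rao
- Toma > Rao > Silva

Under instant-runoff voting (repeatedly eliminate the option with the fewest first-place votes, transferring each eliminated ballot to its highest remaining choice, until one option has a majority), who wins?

Round 1: Silva 4, Rao 3, Toma 2. Toma has the fewest and is eliminated.
Round 2: Silva 5, Rao 4. Silva has a majority.

Silva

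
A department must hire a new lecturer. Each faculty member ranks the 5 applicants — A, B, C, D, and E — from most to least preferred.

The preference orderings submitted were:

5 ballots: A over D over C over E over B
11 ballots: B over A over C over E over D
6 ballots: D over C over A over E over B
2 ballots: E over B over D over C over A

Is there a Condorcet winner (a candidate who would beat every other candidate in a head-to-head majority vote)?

Head-to-head results (24 voters total):
A vs B: B wins 13–11.
A vs C: A wins 16–8.
A vs D: A wins 16–8.
A vs E: A wins 22–2.
B vs C: B wins 13–11.
B vs D: B wins 13–11.
B vs E: E wins 13–11.
C vs D: D wins 13–11.
C vs E: C wins 22–2.
D vs E: E wins 13–11.
No candidate beats all others: A beats E beats B beats A, a majority cycle.

No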